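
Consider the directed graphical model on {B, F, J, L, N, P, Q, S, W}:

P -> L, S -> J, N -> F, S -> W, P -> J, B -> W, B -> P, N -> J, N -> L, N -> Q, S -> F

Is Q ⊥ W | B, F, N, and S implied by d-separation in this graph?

Yes — Q and W are d-separated given {B, F, N, S}.

There are 6 undirected paths between Q and W; checking each against the conditioning set {B, F, N, S}:
  1. Q ← N → J ← S → W — N:fork[blocks]; J:collider[blocks]; S:fork[blocks] ⇒ blocked
  2. Q ← N → J ← P ← B → W — N:fork[blocks]; J:collider[blocks]; P:chain[open]; B:fork[blocks] ⇒ blocked
  3. Q ← N → L ← P → J ← S → W — N:fork[blocks]; L:collider[blocks]; P:fork[open]; J:collider[blocks]; S:fork[blocks] ⇒ blocked
  4. Q ← N → L ← P ← B → W — N:fork[blocks]; L:collider[blocks]; P:chain[open]; B:fork[blocks] ⇒ blocked
  5. Q ← N → F ← S → J ← P ← B → W — N:fork[blocks]; F:collider[open]; S:fork[blocks]; J:collider[blocks]; P:chain[open]; B:fork[blocks] ⇒ blocked
  6. Q ← N → F ← S → W — N:fork[blocks]; F:collider[open]; S:fork[blocks] ⇒ blocked
All paths are blocked; Q ⊥ W | {B, F, N, S} holds.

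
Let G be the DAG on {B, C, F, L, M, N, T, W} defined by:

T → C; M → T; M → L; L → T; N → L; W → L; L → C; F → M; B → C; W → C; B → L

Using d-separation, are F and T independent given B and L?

No

We examine all 5 paths between F and T:
  1. F → M → L ← B → C ← T — M:chain[open]; L:collider[open]; B:fork[blocks]; C:collider[blocks] ⇒ blocked
  2. F → M → L → T — M:chain[open]; L:chain[blocks] ⇒ blocked
  3. F → M → L → C ← T — M:chain[open]; L:chain[blocks]; C:collider[blocks] ⇒ blocked
  4. F → M → L ← W → C ← T — M:chain[open]; L:collider[open]; W:fork[open]; C:collider[blocks] ⇒ blocked
  5. F → M → T — M:chain[open] ⇒ active
Since the path F → M → T is active, F and T are not d-separated given {B, L}.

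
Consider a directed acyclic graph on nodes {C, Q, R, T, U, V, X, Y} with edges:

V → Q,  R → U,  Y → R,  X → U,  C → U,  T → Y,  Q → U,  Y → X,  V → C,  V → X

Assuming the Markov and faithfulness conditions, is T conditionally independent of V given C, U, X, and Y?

Enumerating the 6 paths from T to V and testing each for blocking by {C, U, X, Y}:
Path 1: T → Y → X ← V
  Y is a chain here and Y is conditioned on, so the path is blocked at Y.
Path 2: T → Y → X → U ← C ← V
  Y is a chain here and Y is conditioned on, so the path is blocked at Y.
Path 3: T → Y → X → U ← Q ← V
  Y is a chain here and Y is conditioned on, so the path is blocked at Y.
Path 4: T → Y → R → U ← C ← V
  Y is a chain here and Y is conditioned on, so the path is blocked at Y.
Path 5: T → Y → R → U ← Q ← V
  Y is a chain here and Y is conditioned on, so the path is blocked at Y.
Path 6: T → Y → R → U ← X ← V
  Y is a chain here and Y is conditioned on, so the path is blocked at Y.
All paths are blocked; T ⊥ V | {C, U, X, Y} holds.

Yes — T and V are d-separated given {C, U, X, Y}.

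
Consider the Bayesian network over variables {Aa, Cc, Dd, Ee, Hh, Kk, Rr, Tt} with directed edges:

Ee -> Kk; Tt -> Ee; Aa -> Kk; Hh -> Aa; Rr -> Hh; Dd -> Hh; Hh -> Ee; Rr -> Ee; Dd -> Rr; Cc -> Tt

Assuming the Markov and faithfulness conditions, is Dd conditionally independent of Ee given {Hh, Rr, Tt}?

Yes

6 paths connect Dd and Ee; each must be blocked for d-separation to hold:
Path 1: Dd → Hh → Aa → Kk ← Ee
  Hh is a chain here and Hh is conditioned on, so the path is blocked at Hh.
Path 2: Dd → Hh ← Rr → Ee
  Rr is a fork here and Rr is conditioned on, so the path is blocked at Rr.
Path 3: Dd → Hh → Ee
  Hh is a chain here and Hh is conditioned on, so the path is blocked at Hh.
Path 4: Dd → Rr → Hh → Aa → Kk ← Ee
  Rr is a chain here and Rr is conditioned on, so the path is blocked at Rr.
Path 5: Dd → Rr → Hh → Ee
  Rr is a chain here and Rr is conditioned on, so the path is blocked at Rr.
Path 6: Dd → Rr → Ee
  Rr is a chain here and Rr is conditioned on, so the path is blocked at Rr.
All paths are blocked; Dd ⊥ Ee | {Hh, Rr, Tt} holds.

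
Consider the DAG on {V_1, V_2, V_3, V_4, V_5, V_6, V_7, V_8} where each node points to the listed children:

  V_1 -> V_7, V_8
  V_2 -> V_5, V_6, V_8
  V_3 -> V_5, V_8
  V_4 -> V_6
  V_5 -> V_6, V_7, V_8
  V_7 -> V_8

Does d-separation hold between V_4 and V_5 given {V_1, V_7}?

There are 6 undirected paths between V_4 and V_5; checking each against the conditioning set {V_1, V_7}:
  1. V_4 → V_6 ← V_5 — V_6:collider[blocks] ⇒ blocked
  2. V_4 → V_6 ← V_2 → V_5 — V_6:collider[blocks]; V_2:fork[open] ⇒ blocked
  3. V_4 → V_6 ← V_2 → V_8 ← V_3 → V_5 — V_6:collider[blocks]; V_2:fork[open]; V_8:collider[blocks]; V_3:fork[open] ⇒ blocked
  4. V_4 → V_6 ← V_2 → V_8 ← V_7 ← V_5 — V_6:collider[blocks]; V_2:fork[open]; V_8:collider[blocks]; V_7:chain[blocks] ⇒ blocked
  5. V_4 → V_6 ← V_2 → V_8 ← V_5 — V_6:collider[blocks]; V_2:fork[open]; V_8:collider[blocks] ⇒ blocked
  6. V_4 → V_6 ← V_2 → V_8 ← V_1 → V_7 ← V_5 — V_6:collider[blocks]; V_2:fork[open]; V_8:collider[blocks]; V_1:fork[blocks]; V_7:collider[open] ⇒ blocked
Every path is blocked, so V_4 and V_5 are d-separated given {V_1, V_7}.

Yes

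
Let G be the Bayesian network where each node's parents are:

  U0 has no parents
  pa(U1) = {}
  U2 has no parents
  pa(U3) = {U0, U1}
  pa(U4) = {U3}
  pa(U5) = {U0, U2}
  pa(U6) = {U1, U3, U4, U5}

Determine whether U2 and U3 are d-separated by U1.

4 paths connect U2 and U3; each must be blocked for d-separation to hold:
Path 1: U2 → U5 ← U0 → U3
  U5 is a collider here and neither U5 nor any of its descendants is conditioned on, so the collider stays closed — the path is blocked at U5.
Path 2: U2 → U5 → U6 ← U4 ← U3
  U6 is a collider here and neither U6 nor any of its descendants is conditioned on, so the collider stays closed — the path is blocked at U6.
Path 3: U2 → U5 → U6 ← U1 → U3
  U6 is a collider here and neither U6 nor any of its descendants is conditioned on, so the collider stays closed — the path is blocked at U6.
Path 4: U2 → U5 → U6 ← U3
  U6 is a collider here and neither U6 nor any of its descendants is conditioned on, so the collider stays closed — the path is blocked at U6.
Since every path is blocked, d-separation holds.

Yes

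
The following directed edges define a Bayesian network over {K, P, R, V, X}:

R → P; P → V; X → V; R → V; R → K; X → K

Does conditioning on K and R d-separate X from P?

Yes

Enumerating the 4 paths from X to P and testing each for blocking by {K, R}:
Path 1: X → K ← R → P
  R is a fork here and R is conditioned on, so the path is blocked at R.
Path 2: X → K ← R → V ← P
  R is a fork here and R is conditioned on, so the path is blocked at R.
Path 3: X → V ← R → P
  V is a collider here and neither V nor any of its descendants is conditioned on, so the collider stays closed — the path is blocked at V.
Path 4: X → V ← P
  V is a collider here and neither V nor any of its descendants is conditioned on, so the collider stays closed — the path is blocked at V.
Since every path is blocked, d-separation holds.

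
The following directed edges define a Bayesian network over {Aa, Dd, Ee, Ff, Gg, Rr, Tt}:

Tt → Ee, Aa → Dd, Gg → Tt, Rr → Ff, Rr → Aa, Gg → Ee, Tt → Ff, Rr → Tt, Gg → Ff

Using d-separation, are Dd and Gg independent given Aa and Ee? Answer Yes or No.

Enumerating the 6 paths from Dd to Gg and testing each for blocking by {Aa, Ee}:
Path 1: Dd ← Aa ← Rr → Tt → Ff ← Gg
  Aa is a chain here and Aa is conditioned on, so the path is blocked at Aa.
Path 2: Dd ← Aa ← Rr → Tt ← Gg
  Aa is a chain here and Aa is conditioned on, so the path is blocked at Aa.
Path 3: Dd ← Aa ← Rr → Tt → Ee ← Gg
  Aa is a chain here and Aa is conditioned on, so the path is blocked at Aa.
Path 4: Dd ← Aa ← Rr → Ff ← Tt ← Gg
  Aa is a chain here and Aa is conditioned on, so the path is blocked at Aa.
Path 5: Dd ← Aa ← Rr → Ff ← Tt → Ee ← Gg
  Aa is a chain here and Aa is conditioned on, so the path is blocked at Aa.
Path 6: Dd ← Aa ← Rr → Ff ← Gg
  Aa is a chain here and Aa is conditioned on, so the path is blocked at Aa.
All paths are blocked; Dd ⊥ Gg | {Aa, Ee} holds.

Yes — Dd and Gg are d-separated given {Aa, Ee}.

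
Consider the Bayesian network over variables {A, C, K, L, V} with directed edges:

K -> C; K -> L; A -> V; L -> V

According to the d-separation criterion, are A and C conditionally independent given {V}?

Only one path connects A and C:
Path 1: A → V ← L ← K → C
  V is a collider and V is conditioned on, which opens it; L is a chain and L is not conditioned on; K is a fork and K is not conditioned on — no node blocks this path, so it is active.
At least one path is unblocked, so d-separation fails.

No — A and C are not d-separated given {V}.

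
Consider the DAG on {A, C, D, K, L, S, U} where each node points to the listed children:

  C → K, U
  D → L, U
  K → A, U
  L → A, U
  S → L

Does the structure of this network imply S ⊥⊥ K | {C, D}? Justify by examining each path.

Enumerating the 5 paths from S to K and testing each for blocking by {C, D}:
Path 1: S → L → U ← C → K
  U is a collider here and neither U nor any of its descendants is conditioned on, so the collider stays closed — the path is blocked at U.
Path 2: S → L → U ← K
  U is a collider here and neither U nor any of its descendants is conditioned on, so the collider stays closed — the path is blocked at U.
Path 3: S → L ← D → U ← C → K
  L is a collider here and neither L nor any of its descendants is conditioned on, so the collider stays closed — the path is blocked at L.
Path 4: S → L ← D → U ← K
  L is a collider here and neither L nor any of its descendants is conditioned on, so the collider stays closed — the path is blocked at L.
Path 5: S → L → A ← K
  A is a collider here and neither A nor any of its descendants is conditioned on, so the collider stays closed — the path is blocked at A.
Since every path is blocked, d-separation holds.

Yes — S and K are d-separated given {C, D}.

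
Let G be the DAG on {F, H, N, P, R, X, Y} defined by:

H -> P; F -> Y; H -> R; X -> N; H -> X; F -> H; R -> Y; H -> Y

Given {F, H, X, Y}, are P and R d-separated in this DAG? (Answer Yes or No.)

We examine all 3 paths between P and R:
Path 1: P ← H → R
  H is a fork here and H is conditioned on, so the path is blocked at H.
Path 2: P ← H → Y ← R
  H is a fork here and H is conditioned on, so the path is blocked at H.
Path 3: P ← H ← F → Y ← R
  H is a chain here and H is conditioned on, so the path is blocked at H.
Every path is blocked, so P and R are d-separated given {F, H, X, Y}.

Yes — P and R are d-separated given {F, H, X, Y}.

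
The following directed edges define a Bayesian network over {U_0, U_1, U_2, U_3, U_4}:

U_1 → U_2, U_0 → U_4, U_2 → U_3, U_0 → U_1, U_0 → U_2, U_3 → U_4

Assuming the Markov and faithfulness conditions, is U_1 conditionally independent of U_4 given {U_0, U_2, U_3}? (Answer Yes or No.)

There are 4 undirected paths between U_1 and U_4; checking each against the conditioning set {U_0, U_2, U_3}:
  1. U_1 → U_2 → U_3 → U_4 — U_2:chain[blocks]; U_3:chain[blocks] ⇒ blocked
  2. U_1 → U_2 ← U_0 → U_4 — U_2:collider[open]; U_0:fork[blocks] ⇒ blocked
  3. U_1 ← U_0 → U_4 — U_0:fork[blocks] ⇒ blocked
  4. U_1 ← U_0 → U_2 → U_3 → U_4 — U_0:fork[blocks]; U_2:chain[blocks]; U_3:chain[blocks] ⇒ blocked
All paths are blocked; U_1 ⊥ U_4 | {U_0, U_2, U_3} holds.

Yes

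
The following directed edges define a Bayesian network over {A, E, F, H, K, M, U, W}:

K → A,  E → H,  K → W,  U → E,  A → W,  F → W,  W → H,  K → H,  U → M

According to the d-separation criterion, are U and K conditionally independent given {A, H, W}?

No

We examine all 3 paths between U and K:
Path 1: U → E → H ← K
  E is a chain and E is not conditioned on; H is a collider and H is conditioned on, which opens it — no node blocks this path, so it is active.
Path 2: U → E → H ← W ← A ← K
  W is a chain here and W is conditioned on, so the path is blocked at W.
Path 3: U → E → H ← W ← K
  W is a chain here and W is conditioned on, so the path is blocked at W.
At least one path is unblocked, so d-separation fails.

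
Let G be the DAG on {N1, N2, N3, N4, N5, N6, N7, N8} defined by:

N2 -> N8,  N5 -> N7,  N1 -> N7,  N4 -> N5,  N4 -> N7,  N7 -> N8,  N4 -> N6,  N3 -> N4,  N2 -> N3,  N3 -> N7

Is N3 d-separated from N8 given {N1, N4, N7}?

No

Enumerating the 4 paths from N3 to N8 and testing each for blocking by {N1, N4, N7}:
  1. N3 → N7 → N8 — N7:chain[blocks] ⇒ blocked
  2. N3 → N4 → N5 → N7 → N8 — N4:chain[blocks]; N5:chain[open]; N7:chain[blocks] ⇒ blocked
  3. N3 → N4 → N7 → N8 — N4:chain[blocks]; N7:chain[blocks] ⇒ blocked
  4. N3 ← N2 → N8 — N2:fork[open] ⇒ active
At least one path is unblocked, so d-separation fails.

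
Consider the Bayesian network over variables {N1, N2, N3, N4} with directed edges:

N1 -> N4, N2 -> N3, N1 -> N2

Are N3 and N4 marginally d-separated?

There is one path between N3 and N4:
Path 1: N3 ← N2 ← N1 → N4
  N2 is a chain and N2 is not conditioned on; N1 is a fork and N1 is not conditioned on — no node blocks this path, so it is active.
Because an active path exists, N3 and N4 are not d-separated.

No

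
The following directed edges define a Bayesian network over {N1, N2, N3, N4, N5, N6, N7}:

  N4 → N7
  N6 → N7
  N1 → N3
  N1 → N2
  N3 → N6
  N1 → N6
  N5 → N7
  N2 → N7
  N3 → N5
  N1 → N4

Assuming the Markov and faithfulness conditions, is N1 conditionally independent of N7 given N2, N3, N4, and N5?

No

There are 6 undirected paths between N1 and N7; checking each against the conditioning set {N2, N3, N4, N5}:
  1. N1 → N3 → N5 → N7 — N3:chain[blocks]; N5:chain[blocks] ⇒ blocked
  2. N1 → N3 → N6 → N7 — N3:chain[blocks]; N6:chain[open] ⇒ blocked
  3. N1 → N4 → N7 — N4:chain[blocks] ⇒ blocked
  4. N1 → N2 → N7 — N2:chain[blocks] ⇒ blocked
  5. N1 → N6 ← N3 → N5 → N7 — N6:collider[blocks]; N3:fork[blocks]; N5:chain[blocks] ⇒ blocked
  6. N1 → N6 → N7 — N6:chain[open] ⇒ active
Because an active path exists, N1 and N7 are not d-separated.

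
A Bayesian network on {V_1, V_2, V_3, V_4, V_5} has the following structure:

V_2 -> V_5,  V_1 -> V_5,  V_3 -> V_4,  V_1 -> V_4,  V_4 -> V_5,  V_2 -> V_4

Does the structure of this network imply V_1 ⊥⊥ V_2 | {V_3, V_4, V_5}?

There are 4 undirected paths between V_1 and V_2; checking each against the conditioning set {V_3, V_4, V_5}:
Path 1: V_1 → V_5 ← V_2
  V_5 is a collider and V_5 is conditioned on, which opens it — no node blocks this path, so it is active.
Path 2: V_1 → V_5 ← V_4 ← V_2
  V_4 is a chain here and V_4 is conditioned on, so the path is blocked at V_4.
Path 3: V_1 → V_4 → V_5 ← V_2
  V_4 is a chain here and V_4 is conditioned on, so the path is blocked at V_4.
Path 4: V_1 → V_4 ← V_2
  V_4 is a collider and V_4 is conditioned on, which opens it — no node blocks this path, so it is active.
At least one path is unblocked, so d-separation fails.

No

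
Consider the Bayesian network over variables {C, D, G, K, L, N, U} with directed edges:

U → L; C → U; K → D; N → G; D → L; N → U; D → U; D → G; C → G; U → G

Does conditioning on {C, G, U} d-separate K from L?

No

We examine all 5 paths between K and L:
  1. K → D → L — D:chain[open] ⇒ active
  2. K → D → G ← N → U → L — D:chain[open]; G:collider[open]; N:fork[open]; U:chain[blocks] ⇒ blocked
  3. K → D → G ← C → U → L — D:chain[open]; G:collider[open]; C:fork[blocks]; U:chain[blocks] ⇒ blocked
  4. K → D → G ← U → L — D:chain[open]; G:collider[open]; U:fork[blocks] ⇒ blocked
  5. K → D → U → L — D:chain[open]; U:chain[blocks] ⇒ blocked
Because an active path exists, K and L are not d-separated.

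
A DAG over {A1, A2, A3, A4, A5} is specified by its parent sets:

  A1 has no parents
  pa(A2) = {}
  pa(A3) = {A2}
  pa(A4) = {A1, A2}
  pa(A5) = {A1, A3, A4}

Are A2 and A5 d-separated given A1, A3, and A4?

Yes — A2 and A5 are d-separated given {A1, A3, A4}.

We examine all 3 paths between A2 and A5:
Path 1: A2 → A4 ← A1 → A5
  A1 is a fork here and A1 is conditioned on, so the path is blocked at A1.
Path 2: A2 → A4 → A5
  A4 is a chain here and A4 is conditioned on, so the path is blocked at A4.
Path 3: A2 → A3 → A5
  A3 is a chain here and A3 is conditioned on, so the path is blocked at A3.
Since every path is blocked, d-separation holds.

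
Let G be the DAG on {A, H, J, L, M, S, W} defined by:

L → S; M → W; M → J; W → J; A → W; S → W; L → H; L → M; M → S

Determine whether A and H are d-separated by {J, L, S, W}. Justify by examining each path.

Enumerating the 6 paths from A to H and testing each for blocking by {J, L, S, W}:
  1. A → W → J ← M → S ← L → H — W:chain[blocks]; J:collider[open]; M:fork[open]; S:collider[open]; L:fork[blocks] ⇒ blocked
  2. A → W → J ← M ← L → H — W:chain[blocks]; J:collider[open]; M:chain[open]; L:fork[blocks] ⇒ blocked
  3. A → W ← S ← L → H — W:collider[open]; S:chain[blocks]; L:fork[blocks] ⇒ blocked
  4. A → W ← S ← M ← L → H — W:collider[open]; S:chain[blocks]; M:chain[open]; L:fork[blocks] ⇒ blocked
  5. A → W ← M → S ← L → H — W:collider[open]; M:fork[open]; S:collider[open]; L:fork[blocks] ⇒ blocked
  6. A → W ← M ← L → H — W:collider[open]; M:chain[open]; L:fork[blocks] ⇒ blocked
All paths are blocked; A ⊥ H | {J, L, S, W} holds.

Yes — A and H are d-separated given {J, L, S, W}.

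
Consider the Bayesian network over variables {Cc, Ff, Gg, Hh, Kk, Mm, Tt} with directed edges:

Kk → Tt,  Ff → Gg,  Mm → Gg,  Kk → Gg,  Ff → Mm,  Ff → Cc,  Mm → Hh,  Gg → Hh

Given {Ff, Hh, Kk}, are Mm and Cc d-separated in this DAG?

Enumerating the 3 paths from Mm to Cc and testing each for blocking by {Ff, Hh, Kk}:
Path 1: Mm → Gg ← Ff → Cc
  Ff is a fork here and Ff is conditioned on, so the path is blocked at Ff.
Path 2: Mm ← Ff → Cc
  Ff is a fork here and Ff is conditioned on, so the path is blocked at Ff.
Path 3: Mm → Hh ← Gg ← Ff → Cc
  Ff is a fork here and Ff is conditioned on, so the path is blocked at Ff.
Since every path is blocked, d-separation holds.

Yes — Mm and Cc are d-separated given {Ff, Hh, Kk}.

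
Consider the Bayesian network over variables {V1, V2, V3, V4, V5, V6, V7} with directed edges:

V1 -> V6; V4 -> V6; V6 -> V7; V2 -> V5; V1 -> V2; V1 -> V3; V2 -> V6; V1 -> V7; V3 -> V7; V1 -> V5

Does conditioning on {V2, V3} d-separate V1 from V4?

We examine all 5 paths between V1 and V4:
Path 1: V1 → V7 ← V6 ← V4
  V7 is a collider here and neither V7 nor any of its descendants is conditioned on, so the collider stays closed — the path is blocked at V7.
Path 2: V1 → V6 ← V4
  V6 is a collider here and neither V6 nor any of its descendants is conditioned on, so the collider stays closed — the path is blocked at V6.
Path 3: V1 → V3 → V7 ← V6 ← V4
  V3 is a chain here and V3 is conditioned on, so the path is blocked at V3.
Path 4: V1 → V5 ← V2 → V6 ← V4
  V5 is a collider here and neither V5 nor any of its descendants is conditioned on, so the collider stays closed — the path is blocked at V5.
Path 5: V1 → V2 → V6 ← V4
  V2 is a chain here and V2 is conditioned on, so the path is blocked at V2.
All paths are blocked; V1 ⊥ V4 | {V2, V3} holds.

Yes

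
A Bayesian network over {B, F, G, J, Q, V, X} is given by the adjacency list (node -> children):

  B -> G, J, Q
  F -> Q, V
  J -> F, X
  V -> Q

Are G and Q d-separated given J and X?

No

3 paths connect G and Q; each must be blocked for d-separation to hold:
Path 1: G ← B → Q
  B is a fork and B is not conditioned on — no node blocks this path, so it is active.
Path 2: G ← B → J → F → Q
  J is a chain here and J is conditioned on, so the path is blocked at J.
Path 3: G ← B → J → F → V → Q
  J is a chain here and J is conditioned on, so the path is blocked at J.
Since the path G ← B → Q is active, G and Q are not d-separated given {J, X}.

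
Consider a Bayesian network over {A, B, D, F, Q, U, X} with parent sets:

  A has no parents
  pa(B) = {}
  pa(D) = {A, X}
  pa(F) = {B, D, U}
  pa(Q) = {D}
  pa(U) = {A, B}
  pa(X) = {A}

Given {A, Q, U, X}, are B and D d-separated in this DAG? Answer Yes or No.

Yes — B and D are d-separated given {A, Q, U, X}.

6 paths connect B and D; each must be blocked for d-separation to hold:
Path 1: B → U → F ← D
  U is a chain here and U is conditioned on, so the path is blocked at U.
Path 2: B → U ← A → X → D
  A is a fork here and A is conditioned on, so the path is blocked at A.
Path 3: B → U ← A → D
  A is a fork here and A is conditioned on, so the path is blocked at A.
Path 4: B → F ← U ← A → X → D
  F is a collider here and neither F nor any of its descendants is conditioned on, so the collider stays closed — the path is blocked at F.
Path 5: B → F ← U ← A → D
  F is a collider here and neither F nor any of its descendants is conditioned on, so the collider stays closed — the path is blocked at F.
Path 6: B → F ← D
  F is a collider here and neither F nor any of its descendants is conditioned on, so the collider stays closed — the path is blocked at F.
All paths are blocked; B ⊥ D | {A, Q, U, X} holds.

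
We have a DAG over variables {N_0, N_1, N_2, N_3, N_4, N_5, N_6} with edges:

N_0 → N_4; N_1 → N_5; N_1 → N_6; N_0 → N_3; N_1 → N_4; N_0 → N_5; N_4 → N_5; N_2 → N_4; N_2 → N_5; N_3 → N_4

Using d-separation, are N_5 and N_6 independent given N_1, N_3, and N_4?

Yes

5 paths connect N_5 and N_6; each must be blocked for d-separation to hold:
  1. N_5 ← N_0 → N_4 ← N_1 → N_6 — N_0:fork[open]; N_4:collider[open]; N_1:fork[blocks] ⇒ blocked
  2. N_5 ← N_0 → N_3 → N_4 ← N_1 → N_6 — N_0:fork[open]; N_3:chain[blocks]; N_4:collider[open]; N_1:fork[blocks] ⇒ blocked
  3. N_5 ← N_2 → N_4 ← N_1 → N_6 — N_2:fork[open]; N_4:collider[open]; N_1:fork[blocks] ⇒ blocked
  4. N_5 ← N_4 ← N_1 → N_6 — N_4:chain[blocks]; N_1:fork[blocks] ⇒ blocked
  5. N_5 ← N_1 → N_6 — N_1:fork[blocks] ⇒ blocked
All paths are blocked; N_5 ⊥ N_6 | {N_1, N_3, N_4} holds.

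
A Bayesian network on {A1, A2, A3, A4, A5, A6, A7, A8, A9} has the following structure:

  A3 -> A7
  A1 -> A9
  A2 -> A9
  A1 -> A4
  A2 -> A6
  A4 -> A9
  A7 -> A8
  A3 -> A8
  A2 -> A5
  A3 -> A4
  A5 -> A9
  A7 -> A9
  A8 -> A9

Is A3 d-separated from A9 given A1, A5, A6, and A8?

6 paths connect A3 and A9; each must be blocked for d-separation to hold:
Path 1: A3 → A4 ← A1 → A9
  A4 is a collider here and neither A4 nor any of its descendants is conditioned on, so the collider stays closed — the path is blocked at A4.
Path 2: A3 → A4 → A9
  A4 is a chain and A4 is not conditioned on — no node blocks this path, so it is active.
Path 3: A3 → A8 ← A7 → A9
  A8 is a collider and A8 is conditioned on, which opens it; A7 is a fork and A7 is not conditioned on — no node blocks this path, so it is active.
Path 4: A3 → A8 → A9
  A8 is a chain here and A8 is conditioned on, so the path is blocked at A8.
Path 5: A3 → A7 → A8 → A9
  A8 is a chain here and A8 is conditioned on, so the path is blocked at A8.
Path 6: A3 → A7 → A9
  A7 is a chain and A7 is not conditioned on — no node blocks this path, so it is active.
Since the path A3 → A4 → A9 is active, A3 and A9 are not d-separated given {A1, A5, A6, A8}.

No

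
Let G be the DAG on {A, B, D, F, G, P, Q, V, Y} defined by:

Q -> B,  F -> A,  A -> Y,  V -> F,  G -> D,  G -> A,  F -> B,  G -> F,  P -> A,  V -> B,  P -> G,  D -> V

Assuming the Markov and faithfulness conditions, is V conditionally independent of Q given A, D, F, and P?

5 paths connect V and Q; each must be blocked for d-separation to hold:
Path 1: V ← D ← G → F → B ← Q
  D is a chain here and D is conditioned on, so the path is blocked at D.
Path 2: V ← D ← G ← P → A ← F → B ← Q
  D is a chain here and D is conditioned on, so the path is blocked at D.
Path 3: V ← D ← G → A ← F → B ← Q
  D is a chain here and D is conditioned on, so the path is blocked at D.
Path 4: V → F → B ← Q
  F is a chain here and F is conditioned on, so the path is blocked at F.
Path 5: V → B ← Q
  B is a collider here and neither B nor any of its descendants is conditioned on, so the collider stays closed — the path is blocked at B.
Since every path is blocked, d-separation holds.

Yes — V and Q are d-separated given {A, D, F, P}.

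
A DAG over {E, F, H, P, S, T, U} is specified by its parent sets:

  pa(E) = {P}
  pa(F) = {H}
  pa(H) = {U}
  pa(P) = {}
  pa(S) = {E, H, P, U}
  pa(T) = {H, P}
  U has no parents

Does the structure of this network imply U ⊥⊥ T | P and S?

There are 6 undirected paths between U and T; checking each against the conditioning set {P, S}:
  1. U → H → T — H:chain[open] ⇒ active
  2. U → H → S ← E ← P → T — H:chain[open]; S:collider[open]; E:chain[open]; P:fork[blocks] ⇒ blocked
  3. U → H → S ← P → T — H:chain[open]; S:collider[open]; P:fork[blocks] ⇒ blocked
  4. U → S ← H → T — S:collider[open]; H:fork[open] ⇒ active
  5. U → S ← E ← P → T — S:collider[open]; E:chain[open]; P:fork[blocks] ⇒ blocked
  6. U → S ← P → T — S:collider[open]; P:fork[blocks] ⇒ blocked
At least one path is unblocked, so d-separation fails.

No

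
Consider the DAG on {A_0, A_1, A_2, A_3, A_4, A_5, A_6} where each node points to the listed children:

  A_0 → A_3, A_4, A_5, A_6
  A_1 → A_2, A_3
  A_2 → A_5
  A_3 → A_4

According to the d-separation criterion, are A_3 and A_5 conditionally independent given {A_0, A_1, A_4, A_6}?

Yes — A_3 and A_5 are d-separated given {A_0, A_1, A_4, A_6}.

Enumerating the 3 paths from A_3 to A_5 and testing each for blocking by {A_0, A_1, A_4, A_6}:
Path 1: A_3 ← A_0 → A_5
  A_0 is a fork here and A_0 is conditioned on, so the path is blocked at A_0.
Path 2: A_3 ← A_1 → A_2 → A_5
  A_1 is a fork here and A_1 is conditioned on, so the path is blocked at A_1.
Path 3: A_3 → A_4 ← A_0 → A_5
  A_0 is a fork here and A_0 is conditioned on, so the path is blocked at A_0.
Since every path is blocked, d-separation holds.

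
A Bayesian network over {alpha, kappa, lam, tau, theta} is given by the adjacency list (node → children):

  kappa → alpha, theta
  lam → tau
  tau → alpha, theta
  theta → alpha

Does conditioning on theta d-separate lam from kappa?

No — lam and kappa are not d-separated given {theta}.

4 paths connect lam and kappa; each must be blocked for d-separation to hold:
  1. lam → tau → theta → alpha ← kappa — tau:chain[open]; theta:chain[blocks]; alpha:collider[blocks] ⇒ blocked
  2. lam → tau → theta ← kappa — tau:chain[open]; theta:collider[open] ⇒ active
  3. lam → tau → alpha ← theta ← kappa — tau:chain[open]; alpha:collider[blocks]; theta:chain[blocks] ⇒ blocked
  4. lam → tau → alpha ← kappa — tau:chain[open]; alpha:collider[blocks] ⇒ blocked
Since the path lam → tau → theta ← kappa is active, lam and kappa are not d-separated given {theta}.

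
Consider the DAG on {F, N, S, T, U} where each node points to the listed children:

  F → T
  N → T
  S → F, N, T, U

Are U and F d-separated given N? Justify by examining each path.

No — U and F are not d-separated given {N}.

We examine all 3 paths between U and F:
Path 1: U ← S → F
  S is a fork and S is not conditioned on — no node blocks this path, so it is active.
Path 2: U ← S → T ← F
  T is a collider here and neither T nor any of its descendants is conditioned on, so the collider stays closed — the path is blocked at T.
Path 3: U ← S → N → T ← F
  N is a chain here and N is conditioned on, so the path is blocked at N.
Because an active path exists, U and F are not d-separated.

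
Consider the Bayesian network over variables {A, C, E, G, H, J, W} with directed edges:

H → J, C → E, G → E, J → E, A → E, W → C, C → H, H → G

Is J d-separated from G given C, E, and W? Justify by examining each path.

4 paths connect J and G; each must be blocked for d-separation to hold:
Path 1: J → E ← C → H → G
  C is a fork here and C is conditioned on, so the path is blocked at C.
Path 2: J → E ← G
  E is a collider and E is conditioned on, which opens it — no node blocks this path, so it is active.
Path 3: J ← H ← C → E ← G
  C is a fork here and C is conditioned on, so the path is blocked at C.
Path 4: J ← H → G
  H is a fork and H is not conditioned on — no node blocks this path, so it is active.
Since the path J → E ← G is active, J and G are not d-separated given {C, E, W}.

No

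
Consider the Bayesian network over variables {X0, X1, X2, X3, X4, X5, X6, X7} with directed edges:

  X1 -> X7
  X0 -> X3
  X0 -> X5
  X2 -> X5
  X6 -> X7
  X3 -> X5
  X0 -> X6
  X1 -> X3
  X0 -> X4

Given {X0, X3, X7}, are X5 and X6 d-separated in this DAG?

Yes

We examine all 4 paths between X5 and X6:
  1. X5 ← X0 → X6 — X0:fork[blocks] ⇒ blocked
  2. X5 ← X0 → X3 ← X1 → X7 ← X6 — X0:fork[blocks]; X3:collider[open]; X1:fork[open]; X7:collider[open] ⇒ blocked
  3. X5 ← X3 ← X0 → X6 — X3:chain[blocks]; X0:fork[blocks] ⇒ blocked
  4. X5 ← X3 ← X1 → X7 ← X6 — X3:chain[blocks]; X1:fork[open]; X7:collider[open] ⇒ blocked
All paths are blocked; X5 ⊥ X6 | {X0, X3, X7} holds.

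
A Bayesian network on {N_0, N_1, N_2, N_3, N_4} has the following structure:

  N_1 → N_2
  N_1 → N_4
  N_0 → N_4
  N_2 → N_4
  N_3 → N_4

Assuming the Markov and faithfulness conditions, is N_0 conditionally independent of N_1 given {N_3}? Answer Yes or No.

We examine all 2 paths between N_0 and N_1:
Path 1: N_0 → N_4 ← N_1
  N_4 is a collider here and neither N_4 nor any of its descendants is conditioned on, so the collider stays closed — the path is blocked at N_4.
Path 2: N_0 → N_4 ← N_2 ← N_1
  N_4 is a collider here and neither N_4 nor any of its descendants is conditioned on, so the collider stays closed — the path is blocked at N_4.
Since every path is blocked, d-separation holds.

Yes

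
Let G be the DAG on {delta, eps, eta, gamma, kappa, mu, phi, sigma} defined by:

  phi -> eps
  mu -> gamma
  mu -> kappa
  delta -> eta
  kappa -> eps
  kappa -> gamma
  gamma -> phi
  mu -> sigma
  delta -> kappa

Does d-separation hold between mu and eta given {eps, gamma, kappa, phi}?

No

We examine all 3 paths between mu and eta:
  1. mu → gamma ← kappa ← delta → eta — gamma:collider[open]; kappa:chain[blocks]; delta:fork[open] ⇒ blocked
  2. mu → gamma → phi → eps ← kappa ← delta → eta — gamma:chain[blocks]; phi:chain[blocks]; eps:collider[open]; kappa:chain[blocks]; delta:fork[open] ⇒ blocked
  3. mu → kappa ← delta → eta — kappa:collider[open]; delta:fork[open] ⇒ active
Since the path mu → kappa ← delta → eta is active, mu and eta are not d-separated given {eps, gamma, kappa, phi}.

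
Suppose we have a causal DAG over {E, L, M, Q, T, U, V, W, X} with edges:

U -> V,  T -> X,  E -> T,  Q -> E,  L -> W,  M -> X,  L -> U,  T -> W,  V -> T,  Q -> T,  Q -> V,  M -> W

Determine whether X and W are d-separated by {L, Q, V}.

No

There are 5 undirected paths between X and W; checking each against the conditioning set {L, Q, V}:
Path 1: X ← T ← E ← Q → V ← U ← L → W
  Q is a fork here and Q is conditioned on, so the path is blocked at Q.
Path 2: X ← T → W
  T is a fork and T is not conditioned on — no node blocks this path, so it is active.
Path 3: X ← T ← V ← U ← L → W
  V is a chain here and V is conditioned on, so the path is blocked at V.
Path 4: X ← T ← Q → V ← U ← L → W
  Q is a fork here and Q is conditioned on, so the path is blocked at Q.
Path 5: X ← M → W
  M is a fork and M is not conditioned on — no node blocks this path, so it is active.
Since the path X ← T → W is active, X and W are not d-separated given {L, Q, V}.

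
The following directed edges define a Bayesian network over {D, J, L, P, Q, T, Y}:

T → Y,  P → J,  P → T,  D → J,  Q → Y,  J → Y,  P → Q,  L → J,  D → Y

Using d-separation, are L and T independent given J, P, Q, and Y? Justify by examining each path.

No — L and T are not d-separated given {J, P, Q, Y}.

There are 6 undirected paths between L and T; checking each against the conditioning set {J, P, Q, Y}:
Path 1: L → J ← D → Y ← T
  J is a collider and J is conditioned on, which opens it; D is a fork and D is not conditioned on; Y is a collider and Y is conditioned on, which opens it — no node blocks this path, so it is active.
Path 2: L → J ← D → Y ← Q ← P → T
  Q is a chain here and Q is conditioned on, so the path is blocked at Q.
Path 3: L → J → Y ← T
  J is a chain here and J is conditioned on, so the path is blocked at J.
Path 4: L → J → Y ← Q ← P → T
  J is a chain here and J is conditioned on, so the path is blocked at J.
Path 5: L → J ← P → T
  P is a fork here and P is conditioned on, so the path is blocked at P.
Path 6: L → J ← P → Q → Y ← T
  P is a fork here and P is conditioned on, so the path is blocked at P.
At least one path is unblocked, so d-separation fails.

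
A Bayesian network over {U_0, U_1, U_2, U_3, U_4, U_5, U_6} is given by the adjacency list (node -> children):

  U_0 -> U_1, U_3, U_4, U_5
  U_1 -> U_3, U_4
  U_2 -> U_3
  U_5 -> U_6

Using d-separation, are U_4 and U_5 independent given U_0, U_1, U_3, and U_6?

Enumerating the 3 paths from U_4 to U_5 and testing each for blocking by {U_0, U_1, U_3, U_6}:
Path 1: U_4 ← U_1 ← U_0 → U_5
  U_1 is a chain here and U_1 is conditioned on, so the path is blocked at U_1.
Path 2: U_4 ← U_1 → U_3 ← U_0 → U_5
  U_1 is a fork here and U_1 is conditioned on, so the path is blocked at U_1.
Path 3: U_4 ← U_0 → U_5
  U_0 is a fork here and U_0 is conditioned on, so the path is blocked at U_0.
All paths are blocked; U_4 ⊥ U_5 | {U_0, U_1, U_3, U_6} holds.

Yes — U_4 and U_5 are d-separated given {U_0, U_1, U_3, U_6}.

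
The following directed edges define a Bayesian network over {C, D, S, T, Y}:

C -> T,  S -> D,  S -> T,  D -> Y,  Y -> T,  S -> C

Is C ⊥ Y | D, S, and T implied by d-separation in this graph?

No

There are 4 undirected paths between C and Y; checking each against the conditioning set {D, S, T}:
Path 1: C ← S → D → Y
  S is a fork here and S is conditioned on, so the path is blocked at S.
Path 2: C ← S → T ← Y
  S is a fork here and S is conditioned on, so the path is blocked at S.
Path 3: C → T ← S → D → Y
  S is a fork here and S is conditioned on, so the path is blocked at S.
Path 4: C → T ← Y
  T is a collider and T is conditioned on, which opens it — no node blocks this path, so it is active.
At least one path is unblocked, so d-separation fails.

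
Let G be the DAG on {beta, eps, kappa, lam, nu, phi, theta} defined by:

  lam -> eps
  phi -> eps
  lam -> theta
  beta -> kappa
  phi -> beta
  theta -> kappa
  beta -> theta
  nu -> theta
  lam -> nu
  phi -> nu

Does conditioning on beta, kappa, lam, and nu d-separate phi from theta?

Yes — phi and theta are d-separated given {beta, kappa, lam, nu}.

We examine all 6 paths between phi and theta:
  1. phi → nu ← lam → theta — nu:collider[open]; lam:fork[blocks] ⇒ blocked
  2. phi → nu → theta — nu:chain[blocks] ⇒ blocked
  3. phi → eps ← lam → nu → theta — eps:collider[blocks]; lam:fork[blocks]; nu:chain[blocks] ⇒ blocked
  4. phi → eps ← lam → theta — eps:collider[blocks]; lam:fork[blocks] ⇒ blocked
  5. phi → beta → kappa ← theta — beta:chain[blocks]; kappa:collider[open] ⇒ blocked
  6. phi → beta → theta — beta:chain[blocks] ⇒ blocked
All paths are blocked; phi ⊥ theta | {beta, kappa, lam, nu} holds.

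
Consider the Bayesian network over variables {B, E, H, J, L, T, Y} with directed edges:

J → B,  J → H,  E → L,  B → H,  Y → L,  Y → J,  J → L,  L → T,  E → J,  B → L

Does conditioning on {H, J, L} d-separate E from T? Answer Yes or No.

We examine all 5 paths between E and T:
  1. E → J → H ← B → L → T — J:chain[blocks]; H:collider[open]; B:fork[open]; L:chain[blocks] ⇒ blocked
  2. E → J ← Y → L → T — J:collider[open]; Y:fork[open]; L:chain[blocks] ⇒ blocked
  3. E → J → L → T — J:chain[blocks]; L:chain[blocks] ⇒ blocked
  4. E → J → B → L → T — J:chain[blocks]; B:chain[open]; L:chain[blocks] ⇒ blocked
  5. E → L → T — L:chain[blocks] ⇒ blocked
All paths are blocked; E ⊥ T | {H, J, L} holds.

Yes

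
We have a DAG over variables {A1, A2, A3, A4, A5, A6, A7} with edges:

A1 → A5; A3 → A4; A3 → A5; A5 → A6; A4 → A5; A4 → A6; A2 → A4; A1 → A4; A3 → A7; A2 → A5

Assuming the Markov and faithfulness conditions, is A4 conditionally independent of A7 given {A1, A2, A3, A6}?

Yes

There are 5 undirected paths between A4 and A7; checking each against the conditioning set {A1, A2, A3, A6}:
Path 1: A4 ← A2 → A5 ← A3 → A7
  A2 is a fork here and A2 is conditioned on, so the path is blocked at A2.
Path 2: A4 → A6 ← A5 ← A3 → A7
  A3 is a fork here and A3 is conditioned on, so the path is blocked at A3.
Path 3: A4 → A5 ← A3 → A7
  A3 is a fork here and A3 is conditioned on, so the path is blocked at A3.
Path 4: A4 ← A3 → A7
  A3 is a fork here and A3 is conditioned on, so the path is blocked at A3.
Path 5: A4 ← A1 → A5 ← A3 → A7
  A1 is a fork here and A1 is conditioned on, so the path is blocked at A1.
Since every path is blocked, d-separation holds.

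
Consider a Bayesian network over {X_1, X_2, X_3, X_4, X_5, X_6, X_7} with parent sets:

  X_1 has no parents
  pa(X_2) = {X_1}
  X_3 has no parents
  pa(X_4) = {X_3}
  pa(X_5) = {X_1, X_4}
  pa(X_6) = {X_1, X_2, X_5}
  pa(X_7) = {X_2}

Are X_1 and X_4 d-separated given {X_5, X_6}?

No

Enumerating the 3 paths from X_1 to X_4 and testing each for blocking by {X_5, X_6}:
  1. X_1 → X_5 ← X_4 — X_5:collider[open] ⇒ active
  2. X_1 → X_6 ← X_5 ← X_4 — X_6:collider[open]; X_5:chain[blocks] ⇒ blocked
  3. X_1 → X_2 → X_6 ← X_5 ← X_4 — X_2:chain[open]; X_6:collider[open]; X_5:chain[blocks] ⇒ blocked
Because an active path exists, X_1 and X_4 are not d-separated.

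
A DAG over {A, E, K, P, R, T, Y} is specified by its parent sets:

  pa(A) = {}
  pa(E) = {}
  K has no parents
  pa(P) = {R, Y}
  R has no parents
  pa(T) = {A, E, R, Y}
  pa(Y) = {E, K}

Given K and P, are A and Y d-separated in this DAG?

Yes — A and Y are d-separated given {K, P}.

There are 3 undirected paths between A and Y; checking each against the conditioning set {K, P}:
  1. A → T ← R → P ← Y — T:collider[blocks]; R:fork[open]; P:collider[open] ⇒ blocked
  2. A → T ← Y — T:collider[blocks] ⇒ blocked
  3. A → T ← E → Y — T:collider[blocks]; E:fork[open] ⇒ blocked
Every path is blocked, so A and Y are d-separated given {K, P}.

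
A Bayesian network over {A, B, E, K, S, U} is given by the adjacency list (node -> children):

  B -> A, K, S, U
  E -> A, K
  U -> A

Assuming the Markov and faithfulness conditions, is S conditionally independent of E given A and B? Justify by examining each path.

Yes

3 paths connect S and E; each must be blocked for d-separation to hold:
Path 1: S ← B → K ← E
  B is a fork here and B is conditioned on, so the path is blocked at B.
Path 2: S ← B → U → A ← E
  B is a fork here and B is conditioned on, so the path is blocked at B.
Path 3: S ← B → A ← E
  B is a fork here and B is conditioned on, so the path is blocked at B.
Since every path is blocked, d-separation holds.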